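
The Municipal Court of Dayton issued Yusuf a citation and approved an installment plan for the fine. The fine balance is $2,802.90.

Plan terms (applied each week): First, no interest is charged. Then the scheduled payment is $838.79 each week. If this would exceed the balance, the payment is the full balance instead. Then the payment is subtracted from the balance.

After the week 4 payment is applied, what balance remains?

Week 1: opening $2,802.90; payment $838.79; balance $1,964.11
Week 2: opening $1,964.11; payment $838.79; balance $1,125.32
Week 3: opening $1,125.32; payment $838.79; balance $286.53
Week 4: opening $286.53; payment $286.53; balance $0.00

$0.00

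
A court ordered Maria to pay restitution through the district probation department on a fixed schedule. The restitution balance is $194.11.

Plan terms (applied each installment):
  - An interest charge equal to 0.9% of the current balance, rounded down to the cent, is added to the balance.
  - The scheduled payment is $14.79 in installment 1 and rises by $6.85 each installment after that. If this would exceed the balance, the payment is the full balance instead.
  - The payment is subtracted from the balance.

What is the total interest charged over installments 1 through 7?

Installment 1: $194.11 +$1.74 interest = $195.85; pay $14.79 → $181.06
Installment 2: $181.06 +$1.62 interest = $182.68; pay $21.64 → $161.04
Installment 3: $161.04 +$1.44 interest = $162.48; pay $28.49 → $133.99
Installment 4: $133.99 +$1.20 interest = $135.19; pay $35.34 → $99.85
Installment 5: $99.85 +$0.89 interest = $100.74; pay $42.19 → $58.55
Installment 6: $58.55 +$0.52 interest = $59.07; pay $49.04 → $10.03
Installment 7: $10.03 +$0.09 interest = $10.12; pay $10.12 → $0.00
Total interest: $1.74 + $1.62 + $1.44 + $1.20 + $0.89 + $0.52 + $0.09 = $7.50

$7.50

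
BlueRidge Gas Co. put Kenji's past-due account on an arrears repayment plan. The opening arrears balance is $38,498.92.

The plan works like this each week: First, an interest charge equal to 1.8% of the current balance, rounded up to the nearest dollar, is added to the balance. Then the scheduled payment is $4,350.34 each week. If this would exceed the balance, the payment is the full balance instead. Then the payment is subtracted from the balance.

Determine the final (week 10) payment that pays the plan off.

$3,170.86

Week 1: $38,498.92 +$693.00 interest = $39,191.92; pay $4,350.34 → $34,841.58
Week 2: $34,841.58 +$628.00 interest = $35,469.58; pay $4,350.34 → $31,119.24
Week 3: $31,119.24 +$561.00 interest = $31,680.24; pay $4,350.34 → $27,329.90
Week 4: $27,329.90 +$492.00 interest = $27,821.90; pay $4,350.34 → $23,471.56
Week 5: $23,471.56 +$423.00 interest = $23,894.56; pay $4,350.34 → $19,544.22
Week 6: $19,544.22 +$352.00 interest = $19,896.22; pay $4,350.34 → $15,545.88
Week 7: $15,545.88 +$280.00 interest = $15,825.88; pay $4,350.34 → $11,475.54
Week 8: $11,475.54 +$207.00 interest = $11,682.54; pay $4,350.34 → $7,332.20
Week 9: $7,332.20 +$132.00 interest = $7,464.20; pay $4,350.34 → $3,113.86
Week 10: $3,113.86 +$57.00 interest = $3,170.86; pay $3,170.86 → $0.00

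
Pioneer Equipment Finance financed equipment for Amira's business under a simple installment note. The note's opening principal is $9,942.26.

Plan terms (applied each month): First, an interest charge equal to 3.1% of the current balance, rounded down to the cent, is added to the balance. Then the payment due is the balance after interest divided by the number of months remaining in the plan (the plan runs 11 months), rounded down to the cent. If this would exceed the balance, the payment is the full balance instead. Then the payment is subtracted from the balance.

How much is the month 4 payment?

Month 1: $9,942.26 +$308.21 interest = $10,250.47; pay $931.86 → $9,318.61
Month 2: $9,318.61 +$288.87 interest = $9,607.48; pay $960.74 → $8,646.74
Month 3: $8,646.74 +$268.04 interest = $8,914.78; pay $990.53 → $7,924.25
Month 4: $7,924.25 +$245.65 interest = $8,169.90; pay $1,021.23 → $7,148.67

$1,021.23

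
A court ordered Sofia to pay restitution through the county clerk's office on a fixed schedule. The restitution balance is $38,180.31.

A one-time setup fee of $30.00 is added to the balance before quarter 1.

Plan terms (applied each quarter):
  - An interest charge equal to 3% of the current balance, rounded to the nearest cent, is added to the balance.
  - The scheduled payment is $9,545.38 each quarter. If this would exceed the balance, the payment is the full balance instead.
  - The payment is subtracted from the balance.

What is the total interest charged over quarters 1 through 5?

$3,135.10

Quarter 1: $38,210.31 +$1,146.31 interest = $39,356.62; pay $9,545.38 → $29,811.24
Quarter 2: $29,811.24 +$894.34 interest = $30,705.58; pay $9,545.38 → $21,160.20
Quarter 3: $21,160.20 +$634.81 interest = $21,795.01; pay $9,545.38 → $12,249.63
Quarter 4: $12,249.63 +$367.49 interest = $12,617.12; pay $9,545.38 → $3,071.74
Quarter 5: $3,071.74 +$92.15 interest = $3,163.89; pay $3,163.89 → $0.00
Total interest: $1,146.31 + $894.34 + $634.81 + $367.49 + $92.15 = $3,135.10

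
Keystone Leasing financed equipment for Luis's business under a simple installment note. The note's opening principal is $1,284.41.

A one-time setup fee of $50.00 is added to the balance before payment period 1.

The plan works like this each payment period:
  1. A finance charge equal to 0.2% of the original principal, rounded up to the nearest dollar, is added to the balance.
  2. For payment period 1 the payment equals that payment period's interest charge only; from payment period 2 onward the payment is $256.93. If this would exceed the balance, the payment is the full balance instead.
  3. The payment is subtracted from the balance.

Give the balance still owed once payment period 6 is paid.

Payment period 1: $1,334.41 +$3.00 interest = $1,337.41; pay $3.00 → $1,334.41
Payment period 2: $1,334.41 +$3.00 interest = $1,337.41; pay $256.93 → $1,080.48
Payment period 3: $1,080.48 +$3.00 interest = $1,083.48; pay $256.93 → $826.55
Payment period 4: $826.55 +$3.00 interest = $829.55; pay $256.93 → $572.62
Payment period 5: $572.62 +$3.00 interest = $575.62; pay $256.93 → $318.69
Payment period 6: $318.69 +$3.00 interest = $321.69; pay $256.93 → $64.76

$64.76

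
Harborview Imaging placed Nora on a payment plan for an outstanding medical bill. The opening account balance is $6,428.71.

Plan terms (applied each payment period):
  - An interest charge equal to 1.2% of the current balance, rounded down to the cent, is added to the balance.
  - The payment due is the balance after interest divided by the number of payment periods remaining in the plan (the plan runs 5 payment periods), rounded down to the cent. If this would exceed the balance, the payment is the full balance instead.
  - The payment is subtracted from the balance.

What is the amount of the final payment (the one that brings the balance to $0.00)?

Payment period 1: opening $6,428.71; interest $77.14 → $6,505.85; payment $1,301.17; balance $5,204.68
Payment period 2: opening $5,204.68; interest $62.45 → $5,267.13; payment $1,316.78; balance $3,950.35
Payment period 3: opening $3,950.35; interest $47.40 → $3,997.75; payment $1,332.58; balance $2,665.17
Payment period 4: opening $2,665.17; interest $31.98 → $2,697.15; payment $1,348.57; balance $1,348.58
Payment period 5: opening $1,348.58; interest $16.18 → $1,364.76; payment $1,364.76; balance $0.00

$1,364.76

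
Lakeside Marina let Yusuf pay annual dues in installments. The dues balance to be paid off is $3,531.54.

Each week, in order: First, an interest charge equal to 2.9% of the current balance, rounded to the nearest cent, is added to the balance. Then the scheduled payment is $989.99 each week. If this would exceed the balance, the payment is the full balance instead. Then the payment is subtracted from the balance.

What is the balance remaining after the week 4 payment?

Week 1: $3,531.54 +$102.41 interest = $3,633.95; pay $989.99 → $2,643.96
Week 2: $2,643.96 +$76.67 interest = $2,720.63; pay $989.99 → $1,730.64
Week 3: $1,730.64 +$50.19 interest = $1,780.83; pay $989.99 → $790.84
Week 4: $790.84 +$22.93 interest = $813.77; pay $813.77 → $0.00

$0.00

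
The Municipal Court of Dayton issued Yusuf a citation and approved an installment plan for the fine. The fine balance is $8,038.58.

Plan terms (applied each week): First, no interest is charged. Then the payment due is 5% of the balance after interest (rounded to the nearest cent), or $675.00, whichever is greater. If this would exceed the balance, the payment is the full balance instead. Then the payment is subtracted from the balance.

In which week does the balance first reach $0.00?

12

Week 1: $8,038.58 − $675.00 → $7,363.58
Week 2: $7,363.58 − $675.00 → $6,688.58
Week 3: $6,688.58 − $675.00 → $6,013.58
Week 4: $6,013.58 − $675.00 → $5,338.58
Week 5: $5,338.58 − $675.00 → $4,663.58
Week 6: $4,663.58 − $675.00 → $3,988.58
Week 7: $3,988.58 − $675.00 → $3,313.58
Week 8: $3,313.58 − $675.00 → $2,638.58
Week 9: $2,638.58 − $675.00 → $1,963.58
Week 10: $1,963.58 − $675.00 → $1,288.58
Week 11: $1,288.58 − $675.00 → $613.58
Week 12: $613.58 − $613.58 → $0.00
Balance reaches $0.00 in week 12.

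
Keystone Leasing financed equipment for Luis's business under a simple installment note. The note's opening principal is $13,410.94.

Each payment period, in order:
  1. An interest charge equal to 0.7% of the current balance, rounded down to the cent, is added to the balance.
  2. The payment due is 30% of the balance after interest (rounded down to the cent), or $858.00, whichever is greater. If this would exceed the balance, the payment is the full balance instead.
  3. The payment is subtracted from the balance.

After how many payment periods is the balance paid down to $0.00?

Payment period 1: $13,410.94 +$93.87 interest = $13,504.81; pay $4,051.44 → $9,453.37
Payment period 2: $9,453.37 +$66.17 interest = $9,519.54; pay $2,855.86 → $6,663.68
Payment period 3: $6,663.68 +$46.64 interest = $6,710.32; pay $2,013.09 → $4,697.23
Payment period 4: $4,697.23 +$32.88 interest = $4,730.11; pay $1,419.03 → $3,311.08
Payment period 5: $3,311.08 +$23.17 interest = $3,334.25; pay $1,000.27 → $2,333.98
Payment period 6: $2,333.98 +$16.33 interest = $2,350.31; pay $858.00 → $1,492.31
Payment period 7: $1,492.31 +$10.44 interest = $1,502.75; pay $858.00 → $644.75
Payment period 8: $644.75 +$4.51 interest = $649.26; pay $649.26 → $0.00
Balance reaches $0.00 in payment period 8.

8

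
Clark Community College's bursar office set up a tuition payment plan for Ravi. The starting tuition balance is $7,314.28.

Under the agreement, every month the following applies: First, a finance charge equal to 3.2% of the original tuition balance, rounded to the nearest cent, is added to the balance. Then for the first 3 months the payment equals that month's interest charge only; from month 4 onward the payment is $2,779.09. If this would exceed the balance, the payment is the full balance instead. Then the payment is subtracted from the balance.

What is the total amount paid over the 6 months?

$8,718.64

Month 1: $7,314.28 +$234.06 interest = $7,548.34; pay $234.06 → $7,314.28
Month 2: $7,314.28 +$234.06 interest = $7,548.34; pay $234.06 → $7,314.28
Month 3: $7,314.28 +$234.06 interest = $7,548.34; pay $234.06 → $7,314.28
Month 4: $7,314.28 +$234.06 interest = $7,548.34; pay $2,779.09 → $4,769.25
Month 5: $4,769.25 +$234.06 interest = $5,003.31; pay $2,779.09 → $2,224.22
Month 6: $2,224.22 +$234.06 interest = $2,458.28; pay $2,458.28 → $0.00
Total paid: $8,718.64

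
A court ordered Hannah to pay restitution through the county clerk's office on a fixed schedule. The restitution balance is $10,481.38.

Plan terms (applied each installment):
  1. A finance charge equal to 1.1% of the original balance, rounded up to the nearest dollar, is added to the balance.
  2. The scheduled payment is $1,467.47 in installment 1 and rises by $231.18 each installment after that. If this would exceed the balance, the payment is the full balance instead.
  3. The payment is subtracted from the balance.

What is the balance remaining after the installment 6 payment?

# | Opening | Interest | Payment | End bal
1 | $10,481.38 | $116.00 | $1,467.47 | $9,129.91
2 | $9,129.91 | $116.00 | $1,698.65 | $7,547.26
3 | $7,547.26 | $116.00 | $1,929.83 | $5,733.43
4 | $5,733.43 | $116.00 | $2,161.01 | $3,688.42
5 | $3,688.42 | $116.00 | $2,392.19 | $1,412.23
6 | $1,412.23 | $116.00 | $1,528.23 | $0.00

$0.00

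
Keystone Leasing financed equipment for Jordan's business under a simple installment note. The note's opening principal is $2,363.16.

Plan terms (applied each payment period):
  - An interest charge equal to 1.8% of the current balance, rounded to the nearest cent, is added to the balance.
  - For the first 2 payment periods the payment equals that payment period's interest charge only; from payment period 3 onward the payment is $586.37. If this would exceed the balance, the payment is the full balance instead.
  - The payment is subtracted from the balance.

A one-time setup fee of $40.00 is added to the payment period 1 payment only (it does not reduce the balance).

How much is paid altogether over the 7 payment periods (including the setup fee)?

Payment period 1: opening $2,363.16; interest $42.54 → $2,405.70; payment $42.54 (+ $40.00 fee); balance $2,363.16
Payment period 2: opening $2,363.16; interest $42.54 → $2,405.70; payment $42.54; balance $2,363.16
Payment period 3: opening $2,363.16; interest $42.54 → $2,405.70; payment $586.37; balance $1,819.33
Payment period 4: opening $1,819.33; interest $32.75 → $1,852.08; payment $586.37; balance $1,265.71
Payment period 5: opening $1,265.71; interest $22.78 → $1,288.49; payment $586.37; balance $702.12
Payment period 6: opening $702.12; interest $12.64 → $714.76; payment $586.37; balance $128.39
Payment period 7: opening $128.39; interest $2.31 → $130.70; payment $130.70; balance $0.00
Total paid: $2,601.26

$2,601.26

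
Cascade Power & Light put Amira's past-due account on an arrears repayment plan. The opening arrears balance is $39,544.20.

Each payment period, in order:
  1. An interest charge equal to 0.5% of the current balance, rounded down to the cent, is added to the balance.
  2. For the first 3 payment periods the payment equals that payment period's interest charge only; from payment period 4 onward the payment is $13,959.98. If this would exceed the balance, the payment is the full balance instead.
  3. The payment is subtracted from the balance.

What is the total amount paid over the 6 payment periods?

# | Opening | Interest | Payment | End bal
1 | $39,544.20 | $197.72 | $197.72 | $39,544.20
2 | $39,544.20 | $197.72 | $197.72 | $39,544.20
3 | $39,544.20 | $197.72 | $197.72 | $39,544.20
4 | $39,544.20 | $197.72 | $13,959.98 | $25,781.94
5 | $25,781.94 | $128.90 | $13,959.98 | $11,950.86
6 | $11,950.86 | $59.75 | $12,010.61 | $0.00
Total paid: $40,523.73

$40,523.73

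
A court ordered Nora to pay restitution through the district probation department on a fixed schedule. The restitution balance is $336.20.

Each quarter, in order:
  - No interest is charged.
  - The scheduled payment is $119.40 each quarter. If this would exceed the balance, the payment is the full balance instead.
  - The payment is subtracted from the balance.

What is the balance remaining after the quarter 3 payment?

$0.00

# | Opening | Payment | End bal
1 | $336.20 | $119.40 | $216.80
2 | $216.80 | $119.40 | $97.40
3 | $97.40 | $97.40 | $0.00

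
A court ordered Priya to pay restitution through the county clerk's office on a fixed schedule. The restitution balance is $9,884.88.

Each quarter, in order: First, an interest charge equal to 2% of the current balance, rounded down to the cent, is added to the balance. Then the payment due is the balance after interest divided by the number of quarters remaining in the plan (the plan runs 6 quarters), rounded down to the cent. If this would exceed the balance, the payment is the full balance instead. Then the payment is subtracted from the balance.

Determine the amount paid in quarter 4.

$1,783.28

Quarter 1: $9,884.88 +$197.69 interest = $10,082.57; pay $1,680.42 → $8,402.15
Quarter 2: $8,402.15 +$168.04 interest = $8,570.19; pay $1,714.03 → $6,856.16
Quarter 3: $6,856.16 +$137.12 interest = $6,993.28; pay $1,748.32 → $5,244.96
Quarter 4: $5,244.96 +$104.89 interest = $5,349.85; pay $1,783.28 → $3,566.57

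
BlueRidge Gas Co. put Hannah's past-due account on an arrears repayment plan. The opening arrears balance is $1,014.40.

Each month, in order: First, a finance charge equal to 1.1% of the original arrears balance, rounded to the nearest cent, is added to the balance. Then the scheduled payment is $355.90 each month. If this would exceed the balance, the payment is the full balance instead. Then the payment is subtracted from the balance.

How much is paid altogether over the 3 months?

Month 1: $1,014.40 +$11.16 interest = $1,025.56; pay $355.90 → $669.66
Month 2: $669.66 +$11.16 interest = $680.82; pay $355.90 → $324.92
Month 3: $324.92 +$11.16 interest = $336.08; pay $336.08 → $0.00
Total paid: $1,047.88

$1,047.88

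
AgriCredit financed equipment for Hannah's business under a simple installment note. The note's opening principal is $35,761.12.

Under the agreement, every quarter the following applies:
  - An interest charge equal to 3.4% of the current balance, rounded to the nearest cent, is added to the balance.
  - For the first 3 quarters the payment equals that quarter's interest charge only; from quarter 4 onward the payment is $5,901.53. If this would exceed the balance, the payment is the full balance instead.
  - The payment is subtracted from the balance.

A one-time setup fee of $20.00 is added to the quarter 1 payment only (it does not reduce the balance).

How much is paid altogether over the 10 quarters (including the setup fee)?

Quarter 1: $35,761.12 +$1,215.88 interest = $36,977.00; pay $1,215.88 (+ $20.00 fee) → $35,761.12
Quarter 2: $35,761.12 +$1,215.88 interest = $36,977.00; pay $1,215.88 → $35,761.12
Quarter 3: $35,761.12 +$1,215.88 interest = $36,977.00; pay $1,215.88 → $35,761.12
Quarter 4: $35,761.12 +$1,215.88 interest = $36,977.00; pay $5,901.53 → $31,075.47
Quarter 5: $31,075.47 +$1,056.57 interest = $32,132.04; pay $5,901.53 → $26,230.51
Quarter 6: $26,230.51 +$891.84 interest = $27,122.35; pay $5,901.53 → $21,220.82
Quarter 7: $21,220.82 +$721.51 interest = $21,942.33; pay $5,901.53 → $16,040.80
Quarter 8: $16,040.80 +$545.39 interest = $16,586.19; pay $5,901.53 → $10,684.66
Quarter 9: $10,684.66 +$363.28 interest = $11,047.94; pay $5,901.53 → $5,146.41
Quarter 10: $5,146.41 +$174.98 interest = $5,321.39; pay $5,321.39 → $0.00
Total paid: $44,398.21

$44,398.21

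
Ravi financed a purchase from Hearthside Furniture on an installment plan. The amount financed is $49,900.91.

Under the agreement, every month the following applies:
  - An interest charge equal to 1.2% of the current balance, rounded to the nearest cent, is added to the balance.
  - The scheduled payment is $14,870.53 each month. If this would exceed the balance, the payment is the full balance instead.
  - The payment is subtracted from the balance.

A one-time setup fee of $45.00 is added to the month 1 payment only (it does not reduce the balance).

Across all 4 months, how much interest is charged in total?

# | Opening | Interest | Payment | Fee | End bal
1 | $49,900.91 | $598.81 | $14,870.53 | $45.00 | $35,629.19
2 | $35,629.19 | $427.55 | $14,870.53 | — | $21,186.21
3 | $21,186.21 | $254.23 | $14,870.53 | — | $6,569.91
4 | $6,569.91 | $78.84 | $6,648.75 | — | $0.00
Total interest: $598.81 + $427.55 + $254.23 + $78.84 = $1,359.43

$1,359.43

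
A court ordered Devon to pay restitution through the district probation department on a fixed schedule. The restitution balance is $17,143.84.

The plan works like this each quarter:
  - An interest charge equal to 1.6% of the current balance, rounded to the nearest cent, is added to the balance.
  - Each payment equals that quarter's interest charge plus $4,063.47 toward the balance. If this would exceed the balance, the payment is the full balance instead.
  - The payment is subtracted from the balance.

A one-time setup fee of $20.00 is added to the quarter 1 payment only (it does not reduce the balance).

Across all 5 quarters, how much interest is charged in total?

# | Opening | Interest | Payment | Fee | End bal
1 | $17,143.84 | $274.30 | $4,337.77 | $20.00 | $13,080.37
2 | $13,080.37 | $209.29 | $4,272.76 | — | $9,016.90
3 | $9,016.90 | $144.27 | $4,207.74 | — | $4,953.43
4 | $4,953.43 | $79.25 | $4,142.72 | — | $889.96
5 | $889.96 | $14.24 | $904.20 | — | $0.00
Total interest: $274.30 + $209.29 + $144.27 + $79.25 + $14.24 = $721.35

$721.35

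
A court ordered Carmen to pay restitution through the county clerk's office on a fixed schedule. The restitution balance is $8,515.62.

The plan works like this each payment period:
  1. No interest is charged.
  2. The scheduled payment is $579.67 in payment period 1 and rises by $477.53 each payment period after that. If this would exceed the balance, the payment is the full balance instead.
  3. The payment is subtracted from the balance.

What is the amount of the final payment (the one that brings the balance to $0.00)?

# | Opening | Payment | End bal
1 | $8,515.62 | $579.67 | $7,935.95
2 | $7,935.95 | $1,057.20 | $6,878.75
3 | $6,878.75 | $1,534.73 | $5,344.02
4 | $5,344.02 | $2,012.26 | $3,331.76
5 | $3,331.76 | $2,489.79 | $841.97
6 | $841.97 | $841.97 | $0.00

$841.97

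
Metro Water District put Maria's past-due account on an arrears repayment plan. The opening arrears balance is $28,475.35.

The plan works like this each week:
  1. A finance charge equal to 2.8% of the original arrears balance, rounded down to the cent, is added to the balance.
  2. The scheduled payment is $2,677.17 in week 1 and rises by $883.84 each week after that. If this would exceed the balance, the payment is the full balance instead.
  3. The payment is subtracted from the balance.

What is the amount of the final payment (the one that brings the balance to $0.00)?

Week 1: $28,475.35 +$797.30 interest = $29,272.65; pay $2,677.17 → $26,595.48
Week 2: $26,595.48 +$797.30 interest = $27,392.78; pay $3,561.01 → $23,831.77
Week 3: $23,831.77 +$797.30 interest = $24,629.07; pay $4,444.85 → $20,184.22
Week 4: $20,184.22 +$797.30 interest = $20,981.52; pay $5,328.69 → $15,652.83
Week 5: $15,652.83 +$797.30 interest = $16,450.13; pay $6,212.53 → $10,237.60
Week 6: $10,237.60 +$797.30 interest = $11,034.90; pay $7,096.37 → $3,938.53
Week 7: $3,938.53 +$797.30 interest = $4,735.83; pay $4,735.83 → $0.00

$4,735.83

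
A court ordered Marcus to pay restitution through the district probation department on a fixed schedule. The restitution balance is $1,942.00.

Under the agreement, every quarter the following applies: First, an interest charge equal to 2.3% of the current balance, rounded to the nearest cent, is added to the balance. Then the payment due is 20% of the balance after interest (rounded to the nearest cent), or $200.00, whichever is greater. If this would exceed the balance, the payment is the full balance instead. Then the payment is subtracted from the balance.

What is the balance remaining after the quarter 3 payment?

Quarter 1: opening $1,942.00; interest $44.67 → $1,986.67; payment $397.33; balance $1,589.34
Quarter 2: opening $1,589.34; interest $36.55 → $1,625.89; payment $325.18; balance $1,300.71
Quarter 3: opening $1,300.71; interest $29.92 → $1,330.63; payment $266.13; balance $1,064.50

$1,064.50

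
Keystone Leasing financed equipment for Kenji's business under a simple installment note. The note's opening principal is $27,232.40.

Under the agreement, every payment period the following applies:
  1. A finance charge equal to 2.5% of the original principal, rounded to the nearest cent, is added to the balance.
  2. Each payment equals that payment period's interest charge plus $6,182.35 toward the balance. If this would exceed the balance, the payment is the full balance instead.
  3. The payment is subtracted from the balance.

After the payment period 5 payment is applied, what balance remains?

Payment period 1: opening $27,232.40; interest $680.81 → $27,913.21; payment $6,863.16; balance $21,050.05
Payment period 2: opening $21,050.05; interest $680.81 → $21,730.86; payment $6,863.16; balance $14,867.70
Payment period 3: opening $14,867.70; interest $680.81 → $15,548.51; payment $6,863.16; balance $8,685.35
Payment period 4: opening $8,685.35; interest $680.81 → $9,366.16; payment $6,863.16; balance $2,503.00
Payment period 5: opening $2,503.00; interest $680.81 → $3,183.81; payment $3,183.81; balance $0.00

$0.00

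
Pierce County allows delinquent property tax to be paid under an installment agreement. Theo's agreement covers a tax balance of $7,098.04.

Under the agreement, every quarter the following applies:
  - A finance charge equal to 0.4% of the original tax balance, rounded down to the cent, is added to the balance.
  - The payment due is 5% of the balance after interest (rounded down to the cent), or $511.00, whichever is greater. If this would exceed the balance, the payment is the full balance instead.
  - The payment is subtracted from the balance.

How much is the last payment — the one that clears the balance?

$369.89

Quarter 1: $7,098.04 +$28.39 interest = $7,126.43; pay $511.00 → $6,615.43
Quarter 2: $6,615.43 +$28.39 interest = $6,643.82; pay $511.00 → $6,132.82
Quarter 3: $6,132.82 +$28.39 interest = $6,161.21; pay $511.00 → $5,650.21
Quarter 4: $5,650.21 +$28.39 interest = $5,678.60; pay $511.00 → $5,167.60
Quarter 5: $5,167.60 +$28.39 interest = $5,195.99; pay $511.00 → $4,684.99
Quarter 6: $4,684.99 +$28.39 interest = $4,713.38; pay $511.00 → $4,202.38
Quarter 7: $4,202.38 +$28.39 interest = $4,230.77; pay $511.00 → $3,719.77
Quarter 8: $3,719.77 +$28.39 interest = $3,748.16; pay $511.00 → $3,237.16
Quarter 9: $3,237.16 +$28.39 interest = $3,265.55; pay $511.00 → $2,754.55
Quarter 10: $2,754.55 +$28.39 interest = $2,782.94; pay $511.00 → $2,271.94
Quarter 11: $2,271.94 +$28.39 interest = $2,300.33; pay $511.00 → $1,789.33
Quarter 12: $1,789.33 +$28.39 interest = $1,817.72; pay $511.00 → $1,306.72
Quarter 13: $1,306.72 +$28.39 interest = $1,335.11; pay $511.00 → $824.11
Quarter 14: $824.11 +$28.39 interest = $852.50; pay $511.00 → $341.50
Quarter 15: $341.50 +$28.39 interest = $369.89; pay $369.89 → $0.00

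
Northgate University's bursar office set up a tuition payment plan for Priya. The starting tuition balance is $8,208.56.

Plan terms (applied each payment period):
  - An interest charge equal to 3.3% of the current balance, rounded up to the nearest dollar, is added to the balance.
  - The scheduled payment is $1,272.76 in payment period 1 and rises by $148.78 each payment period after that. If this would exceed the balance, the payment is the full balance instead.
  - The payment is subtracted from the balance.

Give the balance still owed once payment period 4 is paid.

$3,086.84

Payment period 1: opening $8,208.56; interest $271.00 → $8,479.56; payment $1,272.76; balance $7,206.80
Payment period 2: opening $7,206.80; interest $238.00 → $7,444.80; payment $1,421.54; balance $6,023.26
Payment period 3: opening $6,023.26; interest $199.00 → $6,222.26; payment $1,570.32; balance $4,651.94
Payment period 4: opening $4,651.94; interest $154.00 → $4,805.94; payment $1,719.10; balance $3,086.84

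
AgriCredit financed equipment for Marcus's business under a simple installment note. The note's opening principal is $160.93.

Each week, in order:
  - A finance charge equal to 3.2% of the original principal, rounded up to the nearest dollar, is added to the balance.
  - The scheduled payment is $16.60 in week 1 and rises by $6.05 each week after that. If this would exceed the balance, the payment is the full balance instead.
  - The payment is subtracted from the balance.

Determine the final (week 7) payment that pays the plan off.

$12.58

Week 1: opening $160.93; interest $6.00 → $166.93; payment $16.60; balance $150.33
Week 2: opening $150.33; interest $6.00 → $156.33; payment $22.65; balance $133.68
Week 3: opening $133.68; interest $6.00 → $139.68; payment $28.70; balance $110.98
Week 4: opening $110.98; interest $6.00 → $116.98; payment $34.75; balance $82.23
Week 5: opening $82.23; interest $6.00 → $88.23; payment $40.80; balance $47.43
Week 6: opening $47.43; interest $6.00 → $53.43; payment $46.85; balance $6.58
Week 7: opening $6.58; interest $6.00 → $12.58; payment $12.58; balance $0.00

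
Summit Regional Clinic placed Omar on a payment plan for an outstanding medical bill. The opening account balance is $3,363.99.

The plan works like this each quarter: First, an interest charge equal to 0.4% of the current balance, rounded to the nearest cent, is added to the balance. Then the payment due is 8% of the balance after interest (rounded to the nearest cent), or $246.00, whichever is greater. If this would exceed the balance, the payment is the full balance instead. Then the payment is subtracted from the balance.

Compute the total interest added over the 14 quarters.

# | Opening | Interest | Payment | End bal
1 | $3,363.99 | $13.46 | $270.20 | $3,107.25
2 | $3,107.25 | $12.43 | $249.57 | $2,870.11
3 | $2,870.11 | $11.48 | $246.00 | $2,635.59
4 | $2,635.59 | $10.54 | $246.00 | $2,400.13
5 | $2,400.13 | $9.60 | $246.00 | $2,163.73
6 | $2,163.73 | $8.65 | $246.00 | $1,926.38
7 | $1,926.38 | $7.71 | $246.00 | $1,688.09
8 | $1,688.09 | $6.75 | $246.00 | $1,448.84
9 | $1,448.84 | $5.80 | $246.00 | $1,208.64
10 | $1,208.64 | $4.83 | $246.00 | $967.47
11 | $967.47 | $3.87 | $246.00 | $725.34
12 | $725.34 | $2.90 | $246.00 | $482.24
13 | $482.24 | $1.93 | $246.00 | $238.17
14 | $238.17 | $0.95 | $239.12 | $0.00
Total interest: $13.46 + $12.43 + $11.48 + $10.54 + $9.60 + $8.65 + $7.71 + $6.75 + $5.80 + $4.83 + $3.87 + $2.90 + $1.93 + $0.95 = $100.90

$100.90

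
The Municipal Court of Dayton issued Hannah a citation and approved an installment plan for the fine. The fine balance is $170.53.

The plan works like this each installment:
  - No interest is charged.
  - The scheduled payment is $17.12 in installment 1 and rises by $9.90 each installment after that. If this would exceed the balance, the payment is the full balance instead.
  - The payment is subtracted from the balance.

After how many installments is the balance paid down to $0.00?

Installment 1: opening $170.53; payment $17.12; balance $153.41
Installment 2: opening $153.41; payment $27.02; balance $126.39
Installment 3: opening $126.39; payment $36.92; balance $89.47
Installment 4: opening $89.47; payment $46.82; balance $42.65
Installment 5: opening $42.65; payment $42.65; balance $0.00
Balance reaches $0.00 in installment 5.

5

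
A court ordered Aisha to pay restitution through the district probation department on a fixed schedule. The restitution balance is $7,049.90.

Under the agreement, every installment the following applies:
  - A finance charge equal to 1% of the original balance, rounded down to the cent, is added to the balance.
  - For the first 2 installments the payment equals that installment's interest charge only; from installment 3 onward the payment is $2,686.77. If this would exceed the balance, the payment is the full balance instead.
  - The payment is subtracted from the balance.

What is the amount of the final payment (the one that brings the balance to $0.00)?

$1,887.83

Installment 1: $7,049.90 +$70.49 interest = $7,120.39; pay $70.49 → $7,049.90
Installment 2: $7,049.90 +$70.49 interest = $7,120.39; pay $70.49 → $7,049.90
Installment 3: $7,049.90 +$70.49 interest = $7,120.39; pay $2,686.77 → $4,433.62
Installment 4: $4,433.62 +$70.49 interest = $4,504.11; pay $2,686.77 → $1,817.34
Installment 5: $1,817.34 +$70.49 interest = $1,887.83; pay $1,887.83 → $0.00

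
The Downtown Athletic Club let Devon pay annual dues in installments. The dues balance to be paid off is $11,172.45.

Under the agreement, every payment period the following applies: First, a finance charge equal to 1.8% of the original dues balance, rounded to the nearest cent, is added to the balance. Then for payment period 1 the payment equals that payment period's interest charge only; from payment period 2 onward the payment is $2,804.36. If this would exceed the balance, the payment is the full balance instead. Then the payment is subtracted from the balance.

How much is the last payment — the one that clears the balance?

# | Opening | Interest | Payment | End bal
1 | $11,172.45 | $201.10 | $201.10 | $11,172.45
2 | $11,172.45 | $201.10 | $2,804.36 | $8,569.19
3 | $8,569.19 | $201.10 | $2,804.36 | $5,965.93
4 | $5,965.93 | $201.10 | $2,804.36 | $3,362.67
5 | $3,362.67 | $201.10 | $2,804.36 | $759.41
6 | $759.41 | $201.10 | $960.51 | $0.00

$960.51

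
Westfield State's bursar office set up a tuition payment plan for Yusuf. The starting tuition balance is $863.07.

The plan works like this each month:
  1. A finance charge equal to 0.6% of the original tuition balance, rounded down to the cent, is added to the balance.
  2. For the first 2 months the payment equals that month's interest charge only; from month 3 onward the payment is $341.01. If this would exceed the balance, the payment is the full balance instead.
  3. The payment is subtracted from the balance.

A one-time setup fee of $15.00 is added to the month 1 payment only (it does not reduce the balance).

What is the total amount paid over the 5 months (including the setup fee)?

$903.92

# | Opening | Interest | Payment | Fee | End bal
1 | $863.07 | $5.17 | $5.17 | $15.00 | $863.07
2 | $863.07 | $5.17 | $5.17 | — | $863.07
3 | $863.07 | $5.17 | $341.01 | — | $527.23
4 | $527.23 | $5.17 | $341.01 | — | $191.39
5 | $191.39 | $5.17 | $196.56 | — | $0.00
Total paid: $903.92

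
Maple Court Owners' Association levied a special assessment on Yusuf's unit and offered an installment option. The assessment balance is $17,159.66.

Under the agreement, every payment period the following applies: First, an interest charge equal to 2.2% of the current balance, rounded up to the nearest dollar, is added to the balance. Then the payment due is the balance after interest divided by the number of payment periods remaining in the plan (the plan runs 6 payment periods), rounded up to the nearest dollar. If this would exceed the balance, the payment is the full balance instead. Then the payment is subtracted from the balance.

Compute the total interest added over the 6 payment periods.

$1,374.00

Payment period 1: opening $17,159.66; interest $378.00 → $17,537.66; payment $2,923.00; balance $14,614.66
Payment period 2: opening $14,614.66; interest $322.00 → $14,936.66; payment $2,988.00; balance $11,948.66
Payment period 3: opening $11,948.66; interest $263.00 → $12,211.66; payment $3,053.00; balance $9,158.66
Payment period 4: opening $9,158.66; interest $202.00 → $9,360.66; payment $3,121.00; balance $6,239.66
Payment period 5: opening $6,239.66; interest $138.00 → $6,377.66; payment $3,189.00; balance $3,188.66
Payment period 6: opening $3,188.66; interest $71.00 → $3,259.66; payment $3,259.66; balance $0.00
Total interest: $378.00 + $322.00 + $263.00 + $202.00 + $138.00 + $71.00 = $1,374.00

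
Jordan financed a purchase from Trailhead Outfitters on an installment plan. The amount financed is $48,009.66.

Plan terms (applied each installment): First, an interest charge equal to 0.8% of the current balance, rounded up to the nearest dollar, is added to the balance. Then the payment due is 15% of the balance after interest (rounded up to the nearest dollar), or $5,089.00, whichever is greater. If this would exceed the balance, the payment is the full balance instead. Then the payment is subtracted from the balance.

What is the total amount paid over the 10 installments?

$49,875.66

# | Opening | Interest | Payment | End bal
1 | $48,009.66 | $385.00 | $7,260.00 | $41,134.66
2 | $41,134.66 | $330.00 | $6,220.00 | $35,244.66
3 | $35,244.66 | $282.00 | $5,329.00 | $30,197.66
4 | $30,197.66 | $242.00 | $5,089.00 | $25,350.66
5 | $25,350.66 | $203.00 | $5,089.00 | $20,464.66
6 | $20,464.66 | $164.00 | $5,089.00 | $15,539.66
7 | $15,539.66 | $125.00 | $5,089.00 | $10,575.66
8 | $10,575.66 | $85.00 | $5,089.00 | $5,571.66
9 | $5,571.66 | $45.00 | $5,089.00 | $527.66
10 | $527.66 | $5.00 | $532.66 | $0.00
Total paid: $49,875.66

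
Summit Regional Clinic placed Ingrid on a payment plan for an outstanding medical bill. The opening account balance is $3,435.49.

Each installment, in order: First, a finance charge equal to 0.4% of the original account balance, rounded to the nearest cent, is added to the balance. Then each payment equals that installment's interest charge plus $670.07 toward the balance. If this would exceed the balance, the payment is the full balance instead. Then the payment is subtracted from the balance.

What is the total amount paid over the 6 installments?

$3,517.93

Installment 1: opening $3,435.49; interest $13.74 → $3,449.23; payment $683.81; balance $2,765.42
Installment 2: opening $2,765.42; interest $13.74 → $2,779.16; payment $683.81; balance $2,095.35
Installment 3: opening $2,095.35; interest $13.74 → $2,109.09; payment $683.81; balance $1,425.28
Installment 4: opening $1,425.28; interest $13.74 → $1,439.02; payment $683.81; balance $755.21
Installment 5: opening $755.21; interest $13.74 → $768.95; payment $683.81; balance $85.14
Installment 6: opening $85.14; interest $13.74 → $98.88; payment $98.88; balance $0.00
Total paid: $3,517.93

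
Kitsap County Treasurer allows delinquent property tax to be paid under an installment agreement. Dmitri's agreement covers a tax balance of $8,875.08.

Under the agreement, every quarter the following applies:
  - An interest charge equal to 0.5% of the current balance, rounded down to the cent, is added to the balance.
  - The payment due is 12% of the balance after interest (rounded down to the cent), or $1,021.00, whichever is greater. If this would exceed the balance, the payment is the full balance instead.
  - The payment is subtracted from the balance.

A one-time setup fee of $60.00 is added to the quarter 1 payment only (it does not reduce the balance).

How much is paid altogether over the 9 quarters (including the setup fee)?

Quarter 1: opening $8,875.08; interest $44.37 → $8,919.45; payment $1,070.33 (+ $60.00 fee); balance $7,849.12
Quarter 2: opening $7,849.12; interest $39.24 → $7,888.36; payment $1,021.00; balance $6,867.36
Quarter 3: opening $6,867.36; interest $34.33 → $6,901.69; payment $1,021.00; balance $5,880.69
Quarter 4: opening $5,880.69; interest $29.40 → $5,910.09; payment $1,021.00; balance $4,889.09
Quarter 5: opening $4,889.09; interest $24.44 → $4,913.53; payment $1,021.00; balance $3,892.53
Quarter 6: opening $3,892.53; interest $19.46 → $3,911.99; payment $1,021.00; balance $2,890.99
Quarter 7: opening $2,890.99; interest $14.45 → $2,905.44; payment $1,021.00; balance $1,884.44
Quarter 8: opening $1,884.44; interest $9.42 → $1,893.86; payment $1,021.00; balance $872.86
Quarter 9: opening $872.86; interest $4.36 → $877.22; payment $877.22; balance $0.00
Total paid: $9,154.55

$9,154.55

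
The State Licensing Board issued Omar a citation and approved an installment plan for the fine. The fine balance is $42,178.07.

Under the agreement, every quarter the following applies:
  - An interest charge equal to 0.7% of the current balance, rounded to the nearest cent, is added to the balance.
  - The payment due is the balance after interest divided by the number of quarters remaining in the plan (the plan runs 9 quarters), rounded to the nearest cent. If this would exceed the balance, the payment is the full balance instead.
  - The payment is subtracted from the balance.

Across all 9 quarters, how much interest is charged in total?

$1,504.13

Quarter 1: opening $42,178.07; interest $295.25 → $42,473.32; payment $4,719.26; balance $37,754.06
Quarter 2: opening $37,754.06; interest $264.28 → $38,018.34; payment $4,752.29; balance $33,266.05
Quarter 3: opening $33,266.05; interest $232.86 → $33,498.91; payment $4,785.56; balance $28,713.35
Quarter 4: opening $28,713.35; interest $200.99 → $28,914.34; payment $4,819.06; balance $24,095.28
Quarter 5: opening $24,095.28; interest $168.67 → $24,263.95; payment $4,852.79; balance $19,411.16
Quarter 6: opening $19,411.16; interest $135.88 → $19,547.04; payment $4,886.76; balance $14,660.28
Quarter 7: opening $14,660.28; interest $102.62 → $14,762.90; payment $4,920.97; balance $9,841.93
Quarter 8: opening $9,841.93; interest $68.89 → $9,910.82; payment $4,955.41; balance $4,955.41
Quarter 9: opening $4,955.41; interest $34.69 → $4,990.10; payment $4,990.10; balance $0.00
Total interest: $295.25 + $264.28 + $232.86 + $200.99 + $168.67 + $135.88 + $102.62 + $68.89 + $34.69 = $1,504.13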